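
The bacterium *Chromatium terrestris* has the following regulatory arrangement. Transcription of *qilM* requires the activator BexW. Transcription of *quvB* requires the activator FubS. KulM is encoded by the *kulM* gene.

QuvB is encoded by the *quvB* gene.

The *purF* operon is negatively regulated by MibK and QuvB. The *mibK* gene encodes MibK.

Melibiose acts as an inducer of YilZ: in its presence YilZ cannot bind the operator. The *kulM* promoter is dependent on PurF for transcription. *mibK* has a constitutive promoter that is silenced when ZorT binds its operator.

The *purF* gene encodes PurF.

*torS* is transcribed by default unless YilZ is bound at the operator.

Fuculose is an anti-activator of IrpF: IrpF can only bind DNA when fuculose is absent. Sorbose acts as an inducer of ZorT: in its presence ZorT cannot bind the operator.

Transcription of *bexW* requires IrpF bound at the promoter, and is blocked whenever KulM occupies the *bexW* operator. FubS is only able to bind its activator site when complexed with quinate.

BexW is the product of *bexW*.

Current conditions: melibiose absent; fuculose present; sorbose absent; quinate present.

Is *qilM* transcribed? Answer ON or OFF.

Sorbose is absent, so ZorT is active.
With repressor ZorT bound, *mibK* is not transcribed.
So MibK is not produced.
Quinate is present, so FubS is active.
No repressor is bound and FubS is active, so *quvB* is transcribed.
So QuvB is produced and active.
With repressor QuvB bound, *purF* is not transcribed.
So PurF is not produced.
Required activator PurF is absent, so *kulM* is not transcribed.
So KulM is not produced.
Fuculose is present, so IrpF is inactive.
Required activator IrpF is absent, so *bexW* is not transcribed.
So BexW is not produced.
Required activator BexW is absent, so *qilM* is not transcribed.

OFF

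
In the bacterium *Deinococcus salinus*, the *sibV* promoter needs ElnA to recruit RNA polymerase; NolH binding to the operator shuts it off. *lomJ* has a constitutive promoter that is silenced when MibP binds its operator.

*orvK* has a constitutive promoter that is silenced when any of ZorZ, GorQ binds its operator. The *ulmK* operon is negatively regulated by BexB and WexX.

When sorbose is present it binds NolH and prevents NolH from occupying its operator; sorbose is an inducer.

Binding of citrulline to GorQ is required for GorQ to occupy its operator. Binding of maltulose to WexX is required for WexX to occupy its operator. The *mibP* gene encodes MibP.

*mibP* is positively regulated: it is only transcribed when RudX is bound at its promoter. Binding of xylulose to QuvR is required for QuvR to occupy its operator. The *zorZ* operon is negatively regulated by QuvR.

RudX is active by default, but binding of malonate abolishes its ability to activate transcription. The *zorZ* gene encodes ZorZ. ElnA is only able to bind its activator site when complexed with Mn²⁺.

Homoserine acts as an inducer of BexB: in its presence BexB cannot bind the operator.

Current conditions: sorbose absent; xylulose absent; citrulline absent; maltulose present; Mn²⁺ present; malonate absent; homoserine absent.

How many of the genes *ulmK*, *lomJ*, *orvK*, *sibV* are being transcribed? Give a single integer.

Homoserine is absent, so BexB is active.
Maltulose is present, so WexX is active.
With repressor BexB bound, *ulmK* is not transcribed.
→ *ulmK* is OFF.
Malonate is absent, so RudX is active.
No repressor is bound and RudX is active, so *mibP* is transcribed.
So MibP is produced and active.
With repressor MibP bound, *lomJ* is not transcribed.
→ *lomJ* is OFF.
Xylulose is absent, so QuvR is inactive.
With no repressor bound, *zorZ* is transcribed.
So ZorZ is produced and active.
Citrulline is absent, so GorQ is inactive.
With repressor ZorZ bound, *orvK* is not transcribed.
→ *orvK* is OFF.
Mn²⁺ is present, so ElnA is active.
Sorbose is absent, so NolH is active.
With repressor NolH bound, *sibV* is not transcribed.
→ *sibV* is OFF.
0 of the 4 genes are transcribed.

0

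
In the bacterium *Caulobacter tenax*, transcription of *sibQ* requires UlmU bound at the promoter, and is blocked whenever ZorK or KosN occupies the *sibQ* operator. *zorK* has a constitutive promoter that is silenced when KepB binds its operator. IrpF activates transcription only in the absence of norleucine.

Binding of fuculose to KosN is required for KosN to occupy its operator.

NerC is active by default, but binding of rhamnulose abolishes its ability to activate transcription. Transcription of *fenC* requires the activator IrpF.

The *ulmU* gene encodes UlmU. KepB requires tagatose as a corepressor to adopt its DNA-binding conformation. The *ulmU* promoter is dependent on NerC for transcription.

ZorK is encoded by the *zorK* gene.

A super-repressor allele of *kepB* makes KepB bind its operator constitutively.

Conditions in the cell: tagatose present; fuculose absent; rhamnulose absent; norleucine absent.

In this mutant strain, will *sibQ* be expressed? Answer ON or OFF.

Rhamnulose is absent, so NerC is active.
No repressor is bound and NerC is active, so *ulmU* is transcribed.
So UlmU is produced and active.
KepB is constitutively active in this strain.
With repressor KepB bound, *zorK* is not transcribed.
So ZorK is not produced.
Fuculose is absent, so KosN is inactive.
No repressor is bound and UlmU is active, so *sibQ* is transcribed.

ON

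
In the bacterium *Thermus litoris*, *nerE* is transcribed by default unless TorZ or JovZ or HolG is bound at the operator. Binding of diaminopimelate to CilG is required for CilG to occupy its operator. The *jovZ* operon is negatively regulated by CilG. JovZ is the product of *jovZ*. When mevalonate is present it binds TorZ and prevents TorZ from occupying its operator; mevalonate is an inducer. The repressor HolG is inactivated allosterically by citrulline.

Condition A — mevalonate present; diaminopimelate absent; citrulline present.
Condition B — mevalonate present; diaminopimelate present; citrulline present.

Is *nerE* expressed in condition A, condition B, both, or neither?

B only

Condition A:
Mevalonate is present, so TorZ is inactive.
Diaminopimelate is absent, so CilG is inactive.
With no repressor bound, *jovZ* is transcribed.
So JovZ is produced and active.
Citrulline is present, so HolG is inactive.
With repressor JovZ bound, *nerE* is not transcribed.
→ *nerE* is OFF in A.
Condition B:
Mevalonate is present, so TorZ is inactive.
Diaminopimelate is present, so CilG is active.
With repressor CilG bound, *jovZ* is not transcribed.
So JovZ is not produced.
Citrulline is present, so HolG is inactive.
With no repressor bound, *nerE* is transcribed.
→ *nerE* is ON in B.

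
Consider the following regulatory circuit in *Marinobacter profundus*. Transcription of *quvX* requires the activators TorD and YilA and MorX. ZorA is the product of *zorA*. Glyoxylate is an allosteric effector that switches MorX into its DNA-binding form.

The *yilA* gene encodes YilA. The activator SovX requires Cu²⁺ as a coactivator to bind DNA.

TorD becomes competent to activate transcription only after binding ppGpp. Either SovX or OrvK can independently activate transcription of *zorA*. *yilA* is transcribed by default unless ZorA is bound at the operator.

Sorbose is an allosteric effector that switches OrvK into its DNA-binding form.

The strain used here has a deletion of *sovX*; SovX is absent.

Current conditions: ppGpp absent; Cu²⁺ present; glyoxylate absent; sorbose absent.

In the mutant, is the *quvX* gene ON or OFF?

ppGpp is absent, so TorD is inactive.
SovX is non-functional in this strain, so it has no effect.
Sorbose is absent, so OrvK is inactive.
No activator is available at the *zorA* promoter, so *zorA* is not transcribed.
So ZorA is not produced.
With no repressor bound, *yilA* is transcribed.
So YilA is produced and active.
Glyoxylate is absent, so MorX is inactive.
Required activator TorD is absent, so *quvX* is not transcribed.

OFF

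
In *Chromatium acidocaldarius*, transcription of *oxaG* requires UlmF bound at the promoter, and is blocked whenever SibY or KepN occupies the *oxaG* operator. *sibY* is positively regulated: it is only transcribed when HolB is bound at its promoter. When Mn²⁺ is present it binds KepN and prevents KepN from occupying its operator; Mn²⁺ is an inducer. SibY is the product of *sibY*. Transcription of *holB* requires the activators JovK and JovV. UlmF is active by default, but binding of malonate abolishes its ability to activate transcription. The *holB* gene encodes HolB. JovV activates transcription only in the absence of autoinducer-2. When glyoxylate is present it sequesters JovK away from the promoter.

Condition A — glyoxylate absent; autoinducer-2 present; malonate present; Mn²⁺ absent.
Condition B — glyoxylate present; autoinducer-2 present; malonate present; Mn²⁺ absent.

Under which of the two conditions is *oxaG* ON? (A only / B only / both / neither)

Condition A:
Glyoxylate is absent, so JovK is active.
Autoinducer-2 is present, so JovV is inactive.
Required activator JovV is absent, so *holB* is not transcribed.
So HolB is not produced.
Required activator HolB is absent, so *sibY* is not transcribed.
So SibY is not produced.
Malonate is present, so UlmF is inactive.
Mn²⁺ is absent, so KepN is active.
With repressor KepN bound, *oxaG* is not transcribed.
→ *oxaG* is OFF in A.
Condition B:
Glyoxylate is present, so JovK is inactive.
Autoinducer-2 is present, so JovV is inactive.
Required activator JovK is absent, so *holB* is not transcribed.
So HolB is not produced.
Required activator HolB is absent, so *sibY* is not transcribed.
So SibY is not produced.
Malonate is present, so UlmF is inactive.
Mn²⁺ is absent, so KepN is active.
With repressor KepN bound, *oxaG* is not transcribed.
→ *oxaG* is OFF in B.

neither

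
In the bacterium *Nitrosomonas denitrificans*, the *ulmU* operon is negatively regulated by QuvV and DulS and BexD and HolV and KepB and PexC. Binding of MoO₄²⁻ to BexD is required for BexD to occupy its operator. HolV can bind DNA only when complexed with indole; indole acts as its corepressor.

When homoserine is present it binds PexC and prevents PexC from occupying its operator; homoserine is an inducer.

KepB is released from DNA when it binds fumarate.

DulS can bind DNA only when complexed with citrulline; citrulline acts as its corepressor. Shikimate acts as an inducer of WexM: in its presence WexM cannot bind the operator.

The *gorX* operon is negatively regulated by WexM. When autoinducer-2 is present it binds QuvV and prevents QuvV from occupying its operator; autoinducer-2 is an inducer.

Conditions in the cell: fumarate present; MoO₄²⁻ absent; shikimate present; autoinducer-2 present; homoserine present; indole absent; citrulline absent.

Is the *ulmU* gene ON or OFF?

ON

Autoinducer-2 is present, so QuvV is inactive.
Citrulline is absent, so DulS is inactive.
MoO₄²⁻ is absent, so BexD is inactive.
Indole is absent, so HolV is inactive.
Fumarate is present, so KepB is inactive.
Homoserine is present, so PexC is inactive.
With no repressor bound, *ulmU* is transcribed.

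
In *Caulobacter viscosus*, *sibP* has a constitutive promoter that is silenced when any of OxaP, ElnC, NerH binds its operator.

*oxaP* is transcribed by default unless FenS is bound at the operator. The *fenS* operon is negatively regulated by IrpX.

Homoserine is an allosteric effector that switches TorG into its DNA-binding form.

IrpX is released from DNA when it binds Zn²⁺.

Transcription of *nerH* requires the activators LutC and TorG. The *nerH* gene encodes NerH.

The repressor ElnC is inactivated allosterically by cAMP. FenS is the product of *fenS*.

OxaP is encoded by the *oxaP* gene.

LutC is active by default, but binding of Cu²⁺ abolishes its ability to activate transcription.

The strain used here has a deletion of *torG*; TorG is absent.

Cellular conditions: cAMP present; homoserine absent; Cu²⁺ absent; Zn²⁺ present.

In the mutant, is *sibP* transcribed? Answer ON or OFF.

Zn²⁺ is present, so IrpX is inactive.
With no repressor bound, *fenS* is transcribed.
So FenS is produced and active.
With repressor FenS bound, *oxaP* is not transcribed.
So OxaP is not produced.
cAMP is present, so ElnC is inactive.
Cu²⁺ is absent, so LutC is active.
TorG is non-functional in this strain, so it has no effect.
Required activator TorG is absent, so *nerH* is not transcribed.
So NerH is not produced.
With no repressor bound, *sibP* is transcribed.

ON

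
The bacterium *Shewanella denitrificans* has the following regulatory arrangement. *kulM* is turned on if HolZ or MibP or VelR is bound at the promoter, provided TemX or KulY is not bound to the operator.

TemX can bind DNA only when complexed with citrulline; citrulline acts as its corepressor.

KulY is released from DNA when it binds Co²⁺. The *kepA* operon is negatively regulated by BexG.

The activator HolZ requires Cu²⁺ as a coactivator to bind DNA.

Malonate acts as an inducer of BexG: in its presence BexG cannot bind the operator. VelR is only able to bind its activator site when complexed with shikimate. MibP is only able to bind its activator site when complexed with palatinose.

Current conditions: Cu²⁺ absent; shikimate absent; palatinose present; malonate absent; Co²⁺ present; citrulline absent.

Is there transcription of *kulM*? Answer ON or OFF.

ON

Cu²⁺ is absent, so HolZ is inactive.
Citrulline is absent, so TemX is inactive.
Co²⁺ is present, so KulY is inactive.
Palatinose is present, so MibP is active.
Shikimate is absent, so VelR is inactive.
Activator MibP is present, so *kulM* is transcribed.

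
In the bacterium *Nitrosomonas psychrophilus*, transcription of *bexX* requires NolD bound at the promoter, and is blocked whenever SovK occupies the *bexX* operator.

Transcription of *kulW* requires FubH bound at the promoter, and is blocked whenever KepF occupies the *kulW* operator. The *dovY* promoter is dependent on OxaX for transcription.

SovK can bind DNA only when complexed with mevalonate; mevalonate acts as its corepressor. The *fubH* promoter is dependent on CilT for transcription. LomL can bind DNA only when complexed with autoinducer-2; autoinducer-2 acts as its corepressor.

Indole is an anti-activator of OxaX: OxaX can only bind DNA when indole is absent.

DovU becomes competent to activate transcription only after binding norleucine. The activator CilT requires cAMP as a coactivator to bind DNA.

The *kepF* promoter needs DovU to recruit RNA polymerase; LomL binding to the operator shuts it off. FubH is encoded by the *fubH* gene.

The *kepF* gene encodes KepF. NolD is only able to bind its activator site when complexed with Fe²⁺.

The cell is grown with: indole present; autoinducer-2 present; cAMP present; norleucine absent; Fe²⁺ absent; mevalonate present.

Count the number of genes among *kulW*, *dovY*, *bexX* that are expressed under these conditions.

1

cAMP is present, so CilT is active.
No repressor is bound and CilT is active, so *fubH* is transcribed.
So FubH is produced and active.
Autoinducer-2 is present, so LomL is active.
Norleucine is absent, so DovU is inactive.
With repressor LomL bound, *kepF* is not transcribed.
So KepF is not produced.
No repressor is bound and FubH is active, so *kulW* is transcribed.
→ *kulW* is ON.
Indole is present, so OxaX is inactive.
Required activator OxaX is absent, so *dovY* is not transcribed.
→ *dovY* is OFF.
Fe²⁺ is absent, so NolD is inactive.
Mevalonate is present, so SovK is active.
With repressor SovK bound, *bexX* is not transcribed.
→ *bexX* is OFF.
1 of the 3 genes is transcribed.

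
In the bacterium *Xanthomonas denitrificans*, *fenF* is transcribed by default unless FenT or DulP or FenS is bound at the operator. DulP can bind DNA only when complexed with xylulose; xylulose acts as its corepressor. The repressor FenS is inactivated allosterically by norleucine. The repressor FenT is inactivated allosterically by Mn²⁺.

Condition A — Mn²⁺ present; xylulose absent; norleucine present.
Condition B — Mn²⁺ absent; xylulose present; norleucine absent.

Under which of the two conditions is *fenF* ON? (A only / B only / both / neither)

Condition A:
Mn²⁺ is present, so FenT is inactive.
Xylulose is absent, so DulP is inactive.
Norleucine is present, so FenS is inactive.
With no repressor bound, *fenF* is transcribed.
→ *fenF* is ON in A.
Condition B:
Mn²⁺ is absent, so FenT is active.
Xylulose is present, so DulP is active.
Norleucine is absent, so FenS is active.
With repressor FenT bound, *fenF* is not transcribed.
→ *fenF* is OFF in B.

A only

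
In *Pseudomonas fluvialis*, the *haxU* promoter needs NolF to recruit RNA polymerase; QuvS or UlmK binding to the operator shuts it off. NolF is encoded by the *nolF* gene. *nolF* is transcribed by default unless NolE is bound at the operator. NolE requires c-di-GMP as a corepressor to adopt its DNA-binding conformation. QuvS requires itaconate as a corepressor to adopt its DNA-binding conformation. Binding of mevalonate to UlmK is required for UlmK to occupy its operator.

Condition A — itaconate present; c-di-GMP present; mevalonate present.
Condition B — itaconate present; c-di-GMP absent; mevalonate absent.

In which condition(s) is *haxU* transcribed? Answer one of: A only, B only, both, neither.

Condition A:
Itaconate is present, so QuvS is active.
c-di-GMP is present, so NolE is active.
With repressor NolE bound, *nolF* is not transcribed.
So NolF is not produced.
Mevalonate is present, so UlmK is active.
With repressor QuvS bound, *haxU* is not transcribed.
→ *haxU* is OFF in A.
Condition B:
Itaconate is present, so QuvS is active.
c-di-GMP is absent, so NolE is inactive.
With no repressor bound, *nolF* is transcribed.
So NolF is produced and active.
Mevalonate is absent, so UlmK is inactive.
With repressor QuvS bound, *haxU* is not transcribed.
→ *haxU* is OFF in B.

neither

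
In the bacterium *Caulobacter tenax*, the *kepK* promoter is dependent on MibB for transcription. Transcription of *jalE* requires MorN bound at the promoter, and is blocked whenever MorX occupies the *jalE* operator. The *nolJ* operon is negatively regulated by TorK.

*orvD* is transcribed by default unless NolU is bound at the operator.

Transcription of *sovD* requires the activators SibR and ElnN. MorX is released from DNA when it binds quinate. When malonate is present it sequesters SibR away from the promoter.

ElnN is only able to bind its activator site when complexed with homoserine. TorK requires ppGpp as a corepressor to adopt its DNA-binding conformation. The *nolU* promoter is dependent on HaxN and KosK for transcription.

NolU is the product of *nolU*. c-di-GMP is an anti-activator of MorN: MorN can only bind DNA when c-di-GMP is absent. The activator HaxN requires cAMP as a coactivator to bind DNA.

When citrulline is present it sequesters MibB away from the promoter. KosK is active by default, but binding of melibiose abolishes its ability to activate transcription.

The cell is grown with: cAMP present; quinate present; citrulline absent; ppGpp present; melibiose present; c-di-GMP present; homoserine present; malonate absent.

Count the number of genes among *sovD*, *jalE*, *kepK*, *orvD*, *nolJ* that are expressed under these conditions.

3

Malonate is absent, so SibR is active.
Homoserine is present, so ElnN is active.
No repressor is bound and SibR and ElnN are active, so *sovD* is transcribed.
→ *sovD* is ON.
c-di-GMP is present, so MorN is inactive.
Quinate is present, so MorX is inactive.
Required activator MorN is absent, so *jalE* is not transcribed.
→ *jalE* is OFF.
Citrulline is absent, so MibB is active.
No repressor is bound and MibB is active, so *kepK* is transcribed.
→ *kepK* is ON.
cAMP is present, so HaxN is active.
Melibiose is present, so KosK is inactive.
Required activator KosK is absent, so *nolU* is not transcribed.
So NolU is not produced.
With no repressor bound, *orvD* is transcribed.
→ *orvD* is ON.
ppGpp is present, so TorK is active.
With repressor TorK bound, *nolJ* is not transcribed.
→ *nolJ* is OFF.
3 of the 5 genes are transcribed.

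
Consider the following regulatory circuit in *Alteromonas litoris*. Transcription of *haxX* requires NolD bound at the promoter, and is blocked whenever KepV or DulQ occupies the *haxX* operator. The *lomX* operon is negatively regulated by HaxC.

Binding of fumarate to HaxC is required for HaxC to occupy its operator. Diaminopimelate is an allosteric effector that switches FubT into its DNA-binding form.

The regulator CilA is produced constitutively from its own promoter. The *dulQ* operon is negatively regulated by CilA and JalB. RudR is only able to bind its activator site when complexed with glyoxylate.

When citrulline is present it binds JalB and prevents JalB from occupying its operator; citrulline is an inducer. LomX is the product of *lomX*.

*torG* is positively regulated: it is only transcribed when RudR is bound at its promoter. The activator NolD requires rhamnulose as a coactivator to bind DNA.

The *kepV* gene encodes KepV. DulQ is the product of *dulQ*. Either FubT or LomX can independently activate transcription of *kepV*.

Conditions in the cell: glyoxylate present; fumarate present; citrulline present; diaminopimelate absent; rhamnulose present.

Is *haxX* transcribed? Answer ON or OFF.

ON

Rhamnulose is present, so NolD is active.
Diaminopimelate is absent, so FubT is inactive.
Fumarate is present, so HaxC is active.
With repressor HaxC bound, *lomX* is not transcribed.
So LomX is not produced.
No activator is available at the *kepV* promoter, so *kepV* is not transcribed.
So KepV is not produced.
CilA is produced constitutively and is active.
Citrulline is present, so JalB is inactive.
With repressor CilA bound, *dulQ* is not transcribed.
So DulQ is not produced.
No repressor is bound and NolD is active, so *haxX* is transcribed.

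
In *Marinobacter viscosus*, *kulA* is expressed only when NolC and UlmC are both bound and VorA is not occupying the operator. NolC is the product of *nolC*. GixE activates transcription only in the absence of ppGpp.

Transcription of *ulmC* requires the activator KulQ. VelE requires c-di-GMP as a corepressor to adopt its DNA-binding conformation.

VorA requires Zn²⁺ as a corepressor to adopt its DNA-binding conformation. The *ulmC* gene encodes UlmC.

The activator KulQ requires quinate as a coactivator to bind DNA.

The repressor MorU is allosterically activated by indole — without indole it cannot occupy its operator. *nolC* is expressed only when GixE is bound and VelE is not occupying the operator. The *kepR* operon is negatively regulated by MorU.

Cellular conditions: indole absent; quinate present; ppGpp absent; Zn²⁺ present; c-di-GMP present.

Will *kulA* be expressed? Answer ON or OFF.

ppGpp is absent, so GixE is active.
c-di-GMP is present, so VelE is active.
With repressor VelE bound, *nolC* is not transcribed.
So NolC is not produced.
Quinate is present, so KulQ is active.
No repressor is bound and KulQ is active, so *ulmC* is transcribed.
So UlmC is produced and active.
Zn²⁺ is present, so VorA is active.
With repressor VorA bound, *kulA* is not transcribed.

OFF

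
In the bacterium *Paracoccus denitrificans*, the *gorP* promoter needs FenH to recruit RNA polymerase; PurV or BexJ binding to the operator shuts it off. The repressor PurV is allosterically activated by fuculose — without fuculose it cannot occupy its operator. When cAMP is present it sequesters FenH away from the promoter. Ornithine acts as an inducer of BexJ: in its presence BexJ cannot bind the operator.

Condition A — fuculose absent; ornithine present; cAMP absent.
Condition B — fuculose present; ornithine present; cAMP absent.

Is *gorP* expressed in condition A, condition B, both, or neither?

A only

Condition A:
Fuculose is absent, so PurV is inactive.
Ornithine is present, so BexJ is inactive.
cAMP is absent, so FenH is active.
No repressor is bound and FenH is active, so *gorP* is transcribed.
→ *gorP* is ON in A.
Condition B:
Fuculose is present, so PurV is active.
Ornithine is present, so BexJ is inactive.
cAMP is absent, so FenH is active.
With repressor PurV bound, *gorP* is not transcribed.
→ *gorP* is OFF in B.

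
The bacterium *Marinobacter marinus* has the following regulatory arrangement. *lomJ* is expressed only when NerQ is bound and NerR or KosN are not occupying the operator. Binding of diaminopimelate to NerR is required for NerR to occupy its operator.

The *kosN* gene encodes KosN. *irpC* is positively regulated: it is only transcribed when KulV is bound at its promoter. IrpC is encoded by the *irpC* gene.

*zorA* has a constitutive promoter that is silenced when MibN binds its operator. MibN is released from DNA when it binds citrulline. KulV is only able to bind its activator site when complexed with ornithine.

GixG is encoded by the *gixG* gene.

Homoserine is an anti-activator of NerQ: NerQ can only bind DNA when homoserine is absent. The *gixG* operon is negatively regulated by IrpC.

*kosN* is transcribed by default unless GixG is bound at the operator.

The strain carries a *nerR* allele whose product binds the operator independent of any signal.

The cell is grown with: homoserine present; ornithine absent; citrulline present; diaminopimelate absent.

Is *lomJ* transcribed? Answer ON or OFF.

OFF

Homoserine is present, so NerQ is inactive.
NerR is constitutively active in this strain.
Ornithine is absent, so KulV is inactive.
Required activator KulV is absent, so *irpC* is not transcribed.
So IrpC is not produced.
With no repressor bound, *gixG* is transcribed.
So GixG is produced and active.
With repressor GixG bound, *kosN* is not transcribed.
So KosN is not produced.
With repressor NerR bound, *lomJ* is not transcribed.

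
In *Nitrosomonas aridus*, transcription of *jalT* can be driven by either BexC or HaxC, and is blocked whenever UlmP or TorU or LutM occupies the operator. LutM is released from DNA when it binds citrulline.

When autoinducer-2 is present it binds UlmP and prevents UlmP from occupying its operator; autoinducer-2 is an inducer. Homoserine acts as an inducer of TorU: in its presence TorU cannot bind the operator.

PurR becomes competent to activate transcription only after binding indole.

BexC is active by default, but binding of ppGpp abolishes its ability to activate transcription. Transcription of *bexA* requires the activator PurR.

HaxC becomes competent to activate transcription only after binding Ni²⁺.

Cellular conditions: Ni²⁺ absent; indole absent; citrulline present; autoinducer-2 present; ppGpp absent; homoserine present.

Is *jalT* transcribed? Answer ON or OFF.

ppGpp is absent, so BexC is active.
Autoinducer-2 is present, so UlmP is inactive.
Ni²⁺ is absent, so HaxC is inactive.
Homoserine is present, so TorU is inactive.
Citrulline is present, so LutM is inactive.
Activator BexC is present, so *jalT* is transcribed.

ON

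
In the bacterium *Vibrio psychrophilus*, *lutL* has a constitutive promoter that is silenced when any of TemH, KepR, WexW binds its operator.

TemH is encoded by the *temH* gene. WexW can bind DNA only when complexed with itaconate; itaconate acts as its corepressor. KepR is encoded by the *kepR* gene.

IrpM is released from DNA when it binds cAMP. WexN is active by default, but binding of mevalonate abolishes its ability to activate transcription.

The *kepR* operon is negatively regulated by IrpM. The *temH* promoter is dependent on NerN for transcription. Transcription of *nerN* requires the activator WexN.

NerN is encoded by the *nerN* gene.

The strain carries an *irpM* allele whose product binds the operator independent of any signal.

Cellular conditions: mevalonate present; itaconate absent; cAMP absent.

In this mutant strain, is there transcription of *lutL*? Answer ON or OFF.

ON

Mevalonate is present, so WexN is inactive.
Required activator WexN is absent, so *nerN* is not transcribed.
So NerN is not produced.
Required activator NerN is absent, so *temH* is not transcribed.
So TemH is not produced.
IrpM is constitutively active in this strain.
With repressor IrpM bound, *kepR* is not transcribed.
So KepR is not produced.
Itaconate is absent, so WexW is inactive.
With no repressor bound, *lutL* is transcribed.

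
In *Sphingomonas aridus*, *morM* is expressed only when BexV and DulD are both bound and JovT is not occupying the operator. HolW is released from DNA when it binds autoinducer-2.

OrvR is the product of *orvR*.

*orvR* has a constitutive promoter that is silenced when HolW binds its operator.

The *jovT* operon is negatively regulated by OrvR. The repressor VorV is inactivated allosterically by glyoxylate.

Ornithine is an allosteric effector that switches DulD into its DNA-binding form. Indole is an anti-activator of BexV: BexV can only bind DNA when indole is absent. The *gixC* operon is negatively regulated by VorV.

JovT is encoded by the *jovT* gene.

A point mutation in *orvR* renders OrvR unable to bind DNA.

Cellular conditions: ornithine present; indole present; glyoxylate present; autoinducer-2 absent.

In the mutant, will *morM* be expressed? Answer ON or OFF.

Indole is present, so BexV is inactive.
Ornithine is present, so DulD is active.
OrvR is non-functional in this strain, so it has no effect.
With no repressor bound, *jovT* is transcribed.
So JovT is produced and active.
With repressor JovT bound, *morM* is not transcribed.

OFF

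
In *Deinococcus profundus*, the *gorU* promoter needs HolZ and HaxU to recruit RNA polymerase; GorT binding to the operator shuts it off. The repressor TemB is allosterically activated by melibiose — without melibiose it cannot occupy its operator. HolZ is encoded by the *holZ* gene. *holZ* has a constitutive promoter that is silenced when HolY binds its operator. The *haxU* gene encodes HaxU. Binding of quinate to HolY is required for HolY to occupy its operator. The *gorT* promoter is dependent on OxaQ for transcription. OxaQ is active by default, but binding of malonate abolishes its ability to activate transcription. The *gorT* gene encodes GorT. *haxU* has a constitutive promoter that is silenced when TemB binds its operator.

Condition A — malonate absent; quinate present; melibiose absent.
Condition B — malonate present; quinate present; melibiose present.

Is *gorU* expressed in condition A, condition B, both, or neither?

Condition A:
Malonate is absent, so OxaQ is active.
No repressor is bound and OxaQ is active, so *gorT* is transcribed.
So GorT is produced and active.
Quinate is present, so HolY is active.
With repressor HolY bound, *holZ* is not transcribed.
So HolZ is not produced.
Melibiose is absent, so TemB is inactive.
With no repressor bound, *haxU* is transcribed.
So HaxU is produced and active.
With repressor GorT bound, *gorU* is not transcribed.
→ *gorU* is OFF in A.
Condition B:
Malonate is present, so OxaQ is inactive.
Required activator OxaQ is absent, so *gorT* is not transcribed.
So GorT is not produced.
Quinate is present, so HolY is active.
With repressor HolY bound, *holZ* is not transcribed.
So HolZ is not produced.
Melibiose is present, so TemB is active.
With repressor TemB bound, *haxU* is not transcribed.
So HaxU is not produced.
Required activator HolZ is absent, so *gorU* is not transcribed.
→ *gorU* is OFF in B.

neither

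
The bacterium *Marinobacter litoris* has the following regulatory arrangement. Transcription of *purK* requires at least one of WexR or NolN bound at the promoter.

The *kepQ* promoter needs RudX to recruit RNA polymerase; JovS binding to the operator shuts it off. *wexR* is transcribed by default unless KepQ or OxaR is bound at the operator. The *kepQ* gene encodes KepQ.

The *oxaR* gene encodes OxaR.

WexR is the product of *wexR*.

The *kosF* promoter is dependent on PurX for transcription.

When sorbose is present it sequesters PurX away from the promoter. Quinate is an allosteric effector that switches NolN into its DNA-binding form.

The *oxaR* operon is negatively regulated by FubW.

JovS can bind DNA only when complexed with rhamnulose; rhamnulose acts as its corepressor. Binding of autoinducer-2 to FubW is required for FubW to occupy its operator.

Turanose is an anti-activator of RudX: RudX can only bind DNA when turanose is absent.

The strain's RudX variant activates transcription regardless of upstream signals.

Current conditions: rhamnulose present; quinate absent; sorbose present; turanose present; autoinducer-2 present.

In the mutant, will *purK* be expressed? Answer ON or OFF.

Rhamnulose is present, so JovS is active.
RudX is constitutively active in this strain.
With repressor JovS bound, *kepQ* is not transcribed.
So KepQ is not produced.
Autoinducer-2 is present, so FubW is active.
With repressor FubW bound, *oxaR* is not transcribed.
So OxaR is not produced.
With no repressor bound, *wexR* is transcribed.
So WexR is produced and active.
Quinate is absent, so NolN is inactive.
Activator WexR is present, so *purK* is transcribed.

ON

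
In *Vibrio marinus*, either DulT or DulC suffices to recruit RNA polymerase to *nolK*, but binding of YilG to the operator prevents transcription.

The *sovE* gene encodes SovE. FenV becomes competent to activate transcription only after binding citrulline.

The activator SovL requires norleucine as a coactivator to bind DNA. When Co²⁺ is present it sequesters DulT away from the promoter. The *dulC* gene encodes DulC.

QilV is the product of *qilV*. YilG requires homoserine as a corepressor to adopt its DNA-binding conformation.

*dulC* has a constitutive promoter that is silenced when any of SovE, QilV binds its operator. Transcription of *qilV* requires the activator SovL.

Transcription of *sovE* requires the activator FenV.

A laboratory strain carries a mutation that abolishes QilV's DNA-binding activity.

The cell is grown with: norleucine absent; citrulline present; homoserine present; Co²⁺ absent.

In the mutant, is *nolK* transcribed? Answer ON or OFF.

Co²⁺ is absent, so DulT is active.
Citrulline is present, so FenV is active.
No repressor is bound and FenV is active, so *sovE* is transcribed.
So SovE is produced and active.
QilV is non-functional in this strain, so it has no effect.
With repressor SovE bound, *dulC* is not transcribed.
So DulC is not produced.
Homoserine is present, so YilG is active.
With repressor YilG bound, *nolK* is not transcribed.

OFF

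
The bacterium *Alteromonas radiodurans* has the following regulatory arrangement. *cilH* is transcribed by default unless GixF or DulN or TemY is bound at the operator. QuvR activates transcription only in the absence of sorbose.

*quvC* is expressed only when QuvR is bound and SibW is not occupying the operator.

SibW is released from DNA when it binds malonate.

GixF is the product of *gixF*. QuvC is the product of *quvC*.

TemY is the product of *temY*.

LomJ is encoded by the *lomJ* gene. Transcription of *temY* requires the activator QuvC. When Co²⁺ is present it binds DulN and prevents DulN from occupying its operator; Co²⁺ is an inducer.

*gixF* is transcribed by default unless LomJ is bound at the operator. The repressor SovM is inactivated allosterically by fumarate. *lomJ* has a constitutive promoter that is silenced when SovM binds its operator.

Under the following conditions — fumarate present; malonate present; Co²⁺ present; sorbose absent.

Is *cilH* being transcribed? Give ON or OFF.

Fumarate is present, so SovM is inactive.
With no repressor bound, *lomJ* is transcribed.
So LomJ is produced and active.
With repressor LomJ bound, *gixF* is not transcribed.
So GixF is not produced.
Co²⁺ is present, so DulN is inactive.
Sorbose is absent, so QuvR is active.
Malonate is present, so SibW is inactive.
No repressor is bound and QuvR is active, so *quvC* is transcribed.
So QuvC is produced and active.
No repressor is bound and QuvC is active, so *temY* is transcribed.
So TemY is produced and active.
With repressor TemY bound, *cilH* is not transcribed.

OFF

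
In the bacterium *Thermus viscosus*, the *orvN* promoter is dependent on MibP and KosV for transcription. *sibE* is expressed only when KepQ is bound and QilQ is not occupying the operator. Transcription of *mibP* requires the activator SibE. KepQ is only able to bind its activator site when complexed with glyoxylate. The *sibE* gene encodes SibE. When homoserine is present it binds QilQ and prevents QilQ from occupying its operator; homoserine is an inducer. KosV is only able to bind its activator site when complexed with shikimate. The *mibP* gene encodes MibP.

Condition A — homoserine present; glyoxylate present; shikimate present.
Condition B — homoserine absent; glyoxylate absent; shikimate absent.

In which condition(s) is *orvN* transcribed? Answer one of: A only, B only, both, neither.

Condition A:
Homoserine is present, so QilQ is inactive.
Glyoxylate is present, so KepQ is active.
No repressor is bound and KepQ is active, so *sibE* is transcribed.
So SibE is produced and active.
No repressor is bound and SibE is active, so *mibP* is transcribed.
So MibP is produced and active.
Shikimate is present, so KosV is active.
No repressor is bound and MibP and KosV are active, so *orvN* is transcribed.
→ *orvN* is ON in A.
Condition B:
Homoserine is absent, so QilQ is active.
Glyoxylate is absent, so KepQ is inactive.
With repressor QilQ bound, *sibE* is not transcribed.
So SibE is not produced.
Required activator SibE is absent, so *mibP* is not transcribed.
So MibP is not produced.
Shikimate is absent, so KosV is inactive.
Required activator MibP is absent, so *orvN* is not transcribed.
→ *orvN* is OFF in B.

A only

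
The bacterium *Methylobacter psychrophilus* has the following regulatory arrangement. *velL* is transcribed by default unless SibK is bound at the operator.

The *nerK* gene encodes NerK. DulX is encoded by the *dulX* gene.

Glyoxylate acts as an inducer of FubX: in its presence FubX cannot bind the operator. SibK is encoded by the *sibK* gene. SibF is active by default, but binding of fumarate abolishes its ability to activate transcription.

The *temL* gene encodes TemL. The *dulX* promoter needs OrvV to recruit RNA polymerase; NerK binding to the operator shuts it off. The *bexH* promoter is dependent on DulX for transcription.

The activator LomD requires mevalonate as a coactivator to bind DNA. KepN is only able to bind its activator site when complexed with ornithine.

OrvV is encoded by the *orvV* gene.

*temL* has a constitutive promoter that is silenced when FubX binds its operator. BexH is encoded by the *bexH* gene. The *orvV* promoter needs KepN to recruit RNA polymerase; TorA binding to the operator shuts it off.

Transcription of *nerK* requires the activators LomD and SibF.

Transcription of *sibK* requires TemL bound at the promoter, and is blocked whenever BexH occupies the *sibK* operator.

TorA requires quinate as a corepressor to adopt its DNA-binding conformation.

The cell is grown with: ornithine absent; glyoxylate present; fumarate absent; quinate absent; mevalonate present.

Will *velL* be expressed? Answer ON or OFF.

Mevalonate is present, so LomD is active.
Fumarate is absent, so SibF is active.
No repressor is bound and LomD and SibF are active, so *nerK* is transcribed.
So NerK is produced and active.
Quinate is absent, so TorA is inactive.
Ornithine is absent, so KepN is inactive.
Required activator KepN is absent, so *orvV* is not transcribed.
So OrvV is not produced.
With repressor NerK bound, *dulX* is not transcribed.
So DulX is not produced.
Required activator DulX is absent, so *bexH* is not transcribed.
So BexH is not produced.
Glyoxylate is present, so FubX is inactive.
With no repressor bound, *temL* is transcribed.
So TemL is produced and active.
No repressor is bound and TemL is active, so *sibK* is transcribed.
So SibK is produced and active.
With repressor SibK bound, *velL* is not transcribed.

OFF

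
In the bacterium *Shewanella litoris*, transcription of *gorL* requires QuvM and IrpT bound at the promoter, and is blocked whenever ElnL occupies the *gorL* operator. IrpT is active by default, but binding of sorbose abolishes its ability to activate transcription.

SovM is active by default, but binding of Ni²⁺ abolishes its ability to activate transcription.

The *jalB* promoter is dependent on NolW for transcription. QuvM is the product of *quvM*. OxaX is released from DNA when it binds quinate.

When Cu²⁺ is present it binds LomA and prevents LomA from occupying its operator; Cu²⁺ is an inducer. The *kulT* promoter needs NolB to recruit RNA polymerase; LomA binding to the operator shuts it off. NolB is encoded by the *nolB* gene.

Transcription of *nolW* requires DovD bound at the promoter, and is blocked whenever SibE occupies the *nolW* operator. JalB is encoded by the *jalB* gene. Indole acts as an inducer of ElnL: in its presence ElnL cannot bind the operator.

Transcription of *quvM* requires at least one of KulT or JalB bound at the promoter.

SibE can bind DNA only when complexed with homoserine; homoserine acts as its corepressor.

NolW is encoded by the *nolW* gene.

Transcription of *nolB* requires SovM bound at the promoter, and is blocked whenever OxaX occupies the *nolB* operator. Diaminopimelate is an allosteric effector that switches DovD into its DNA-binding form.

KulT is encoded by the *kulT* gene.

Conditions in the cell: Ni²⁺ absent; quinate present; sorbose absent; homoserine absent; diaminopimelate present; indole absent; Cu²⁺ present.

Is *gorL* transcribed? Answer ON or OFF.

OFF

Cu²⁺ is present, so LomA is inactive.
Quinate is present, so OxaX is inactive.
Ni²⁺ is absent, so SovM is active.
No repressor is bound and SovM is active, so *nolB* is transcribed.
So NolB is produced and active.
No repressor is bound and NolB is active, so *kulT* is transcribed.
So KulT is produced and active.
Diaminopimelate is present, so DovD is active.
Homoserine is absent, so SibE is inactive.
No repressor is bound and DovD is active, so *nolW* is transcribed.
So NolW is produced and active.
No repressor is bound and NolW is active, so *jalB* is transcribed.
So JalB is produced and active.
Activator KulT is present, so *quvM* is transcribed.
So QuvM is produced and active.
Indole is absent, so ElnL is active.
Sorbose is absent, so IrpT is active.
With repressor ElnL bound, *gorL* is not transcribed.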